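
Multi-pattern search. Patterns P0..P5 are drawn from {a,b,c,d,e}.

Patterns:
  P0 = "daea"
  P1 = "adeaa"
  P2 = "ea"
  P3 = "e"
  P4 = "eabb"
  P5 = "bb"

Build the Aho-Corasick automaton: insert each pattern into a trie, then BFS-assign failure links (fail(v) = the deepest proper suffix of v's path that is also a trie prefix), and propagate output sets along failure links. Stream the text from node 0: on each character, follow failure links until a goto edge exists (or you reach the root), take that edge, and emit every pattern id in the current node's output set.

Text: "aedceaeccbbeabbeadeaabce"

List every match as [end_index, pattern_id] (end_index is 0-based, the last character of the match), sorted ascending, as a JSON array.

Build:
Trie (insert patterns):
  0='ε' goto a→5 b→14 d→1 e→10
  1='d' goto a→2
  2='da' goto e→3
  3='dae' goto a→4
  4='daea' goto ·  [P0 ends]
  5='a' goto d→6
  6='ad' goto e→7
  7='ade' goto a→8
  8='adea' goto a→9
  9='adeaa' goto ·  [P1 ends]
  10='e' goto a→11  [P3 ends]
  11='ea' goto b→12  [P2 ends]
  12='eab' goto b→13
  13='eabb' goto ·  [P4 ends]
  14='b' goto b→15
  15='bb' goto ·  [P5 ends]

Failure links (BFS by depth):
  fail(1) 'd': from fail(0)=0 chase 'd': 0 ⇒ 0;  out=∅∪out(0)=∅
  fail(5) 'a': from fail(0)=0 chase 'a': 0 ⇒ 0;  out=∅∪out(0)=∅
  fail(10) 'e': from fail(0)=0 chase 'e': 0 ⇒ 0;  out={3}∪out(0)={3}
  fail(14) 'b': from fail(0)=0 chase 'b': 0 ⇒ 0;  out=∅∪out(0)=∅
  fail(2) 'da': from fail(1)=0 chase 'a': 0 ⇒ 5;  out=∅∪out(5)=∅
  fail(6) 'ad': from fail(5)=0 chase 'd': 0 ⇒ 1;  out=∅∪out(1)=∅
  fail(11) 'ea': from fail(10)=0 chase 'a': 0 ⇒ 5;  out={2}∪out(5)={2}
  fail(15) 'bb': from fail(14)=0 chase 'b': 0 ⇒ 14;  out={5}∪out(14)={5}
  fail(3) 'dae': from fail(2)=5 chase 'e': 5→0 ⇒ 10;  out=∅∪out(10)={3}
  fail(7) 'ade': from fail(6)=1 chase 'e': 1→0 ⇒ 10;  out=∅∪out(10)={3}
  fail(12) 'eab': from fail(11)=5 chase 'b': 5→0 ⇒ 14;  out=∅∪out(14)=∅
  fail(4) 'daea': from fail(3)=10 chase 'a': 10 ⇒ 11;  out={0}∪out(11)={0,2}
  fail(8) 'adea': from fail(7)=10 chase 'a': 10 ⇒ 11;  out=∅∪out(11)={2}
  fail(13) 'eabb': from fail(12)=14 chase 'b': 14 ⇒ 15;  out={4}∪out(15)={4,5}
  fail(9) 'adeaa': from fail(8)=11 chase 'a': 11→5→0 ⇒ 5;  out={1}∪out(5)={1}

Scan:
[0] read 'a'  n0⇒n5
[1] read 'e'  n5⇒n10 (via fail)  ** P3@[1:1]
[2] read 'd'  n10⇒n1 (via fail)
[3] read 'c'  n1⇒n0 (via fail)
[4] read 'e'  n0⇒n10  ** P3@[4:4]
[5] read 'a'  n10⇒n11  ** P2@[4:5]
[6] read 'e'  n11⇒n10 (via fail)  ** P3@[6:6]
[7] read 'c'  n10⇒n0 (via fail)
[8] read 'c'  n0⇒n0
[9] read 'b'  n0⇒n14
[10] read 'b'  n14⇒n15  ** P5@[9:10]
[11] read 'e'  n15⇒n10 (via fail)  ** P3@[11:11]
[12] read 'a'  n10⇒n11  ** P2@[11:12]
[13] read 'b'  n11⇒n12
[14] read 'b'  n12⇒n13  ** P4@[11:14],P5@[13:14]
[15] read 'e'  n13⇒n10 (via fail)  ** P3@[15:15]
[16] read 'a'  n10⇒n11  ** P2@[15:16]
[17] read 'd'  n11⇒n6 (via fail)
[18] read 'e'  n6⇒n7  ** P3@[18:18]
[19] read 'a'  n7⇒n8  ** P2@[18:19]
[20] read 'a'  n8⇒n9  ** P1@[16:20]
[21] read 'b'  n9⇒n14 (via fail)
[22] read 'c'  n14⇒n0 (via fail)
[23] read 'e'  n0⇒n10  ** P3@[23:23]

All matches (sorted): [[1,3],[4,3],[5,2],[6,3],[10,5],[11,3],[12,2],[14,4],[14,5],[15,3],[16,2],[18,3],[19,2],[20,1],[23,3]]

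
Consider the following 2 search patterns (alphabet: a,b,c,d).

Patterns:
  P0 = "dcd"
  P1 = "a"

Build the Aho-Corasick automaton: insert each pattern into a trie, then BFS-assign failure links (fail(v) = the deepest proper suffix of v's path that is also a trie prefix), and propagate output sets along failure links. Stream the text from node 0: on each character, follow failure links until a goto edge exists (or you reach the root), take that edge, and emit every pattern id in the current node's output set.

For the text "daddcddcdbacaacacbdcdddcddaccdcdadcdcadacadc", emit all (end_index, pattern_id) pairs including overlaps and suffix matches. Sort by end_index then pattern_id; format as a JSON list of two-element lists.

Construct AC machine:
Trie nodes:
  0='ε' goto a→4 d→1
  1='d' goto c→2
  2='dc' goto d→3
  3='dcd' goto ·  ←P0
  4='a' goto ·  ←P1

BFS fail/out derivation:
  n1('d'): parent n0 fail=0; on 'd' 0 → fail=0;  out ∅∪∅=∅
  n4('a'): parent n0 fail=0; on 'a' 0 → fail=0;  out {1}∪∅={1}
  n2('dc'): parent n1 fail=0; on 'c' 0 → fail=0;  out ∅∪∅=∅
  n3('dcd'): parent n2 fail=0; on 'd' 0 → fail=1;  out {0}∪∅={0}

Text stream:
[0] read 'd'  n0⇒n1
[1] read 'a'  n1⇒n4 ·f  ** P1@[1:1]
[2] read 'd'  n4⇒n1 ·f
[3] read 'd'  n1⇒n1 ·f
[4] read 'c'  n1⇒n2
[5] read 'd'  n2⇒n3  ** P0@[3:5]
[6] read 'd'  n3⇒n1 ·f
[7] read 'c'  n1⇒n2
[8] read 'd'  n2⇒n3  ** P0@[6:8]
[9] read 'b'  n3⇒n0 ·f
[10] read 'a'  n0⇒n4  ** P1@[10:10]
[11] read 'c'  n4⇒n0 ·f
[12] read 'a'  n0⇒n4  ** P1@[12:12]
[13] read 'a'  n4⇒n4 ·f  ** P1@[13:13]
[14] read 'c'  n4⇒n0 ·f
[15] read 'a'  n0⇒n4  ** P1@[15:15]
[16] read 'c'  n4⇒n0 ·f
[17] read 'b'  n0⇒n0
[18] read 'd'  n0⇒n1
[19] read 'c'  n1⇒n2
[20] read 'd'  n2⇒n3  ** P0@[18:20]
[21] read 'd'  n3⇒n1 ·f
[22] read 'd'  n1⇒n1 ·f
[23] read 'c'  n1⇒n2
[24] read 'd'  n2⇒n3  ** P0@[22:24]
[25] read 'd'  n3⇒n1 ·f
[26] read 'a'  n1⇒n4 ·f  ** P1@[26:26]
[27] read 'c'  n4⇒n0 ·f
[28] read 'c'  n0⇒n0
[29] read 'd'  n0⇒n1
[30] read 'c'  n1⇒n2
[31] read 'd'  n2⇒n3  ** P0@[29:31]
[32] read 'a'  n3⇒n4 ·f  ** P1@[32:32]
[33] read 'd'  n4⇒n1 ·f
[34] read 'c'  n1⇒n2
[35] read 'd'  n2⇒n3  ** P0@[33:35]
[36] read 'c'  n3⇒n2 ·f
[37] read 'a'  n2⇒n4 ·f  ** P1@[37:37]
[38] read 'd'  n4⇒n1 ·f
[39] read 'a'  n1⇒n4 ·f  ** P1@[39:39]
[40] read 'c'  n4⇒n0 ·f
[41] read 'a'  n0⇒n4  ** P1@[41:41]
[42] read 'd'  n4⇒n1 ·f
[43] read 'c'  n1⇒n2

Result: [[1,1],[5,0],[8,0],[10,1],[12,1],[13,1],[15,1],[20,0],[24,0],[26,1],[31,0],[32,1],[35,0],[37,1],[39,1],[41,1]]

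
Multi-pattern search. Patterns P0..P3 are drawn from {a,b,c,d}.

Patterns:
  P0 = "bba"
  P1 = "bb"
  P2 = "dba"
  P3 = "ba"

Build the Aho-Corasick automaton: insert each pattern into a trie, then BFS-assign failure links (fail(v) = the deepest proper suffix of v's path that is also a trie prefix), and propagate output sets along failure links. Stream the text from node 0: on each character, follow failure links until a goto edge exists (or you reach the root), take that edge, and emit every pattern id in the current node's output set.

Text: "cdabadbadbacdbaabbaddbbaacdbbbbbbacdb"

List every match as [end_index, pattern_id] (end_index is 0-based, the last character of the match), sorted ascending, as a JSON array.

Build automaton:
Trie (insert patterns):
  0='ε' goto b→1 d→4
  1='b' goto a→7 b→2
  2='bb' goto a→3  ←P1
  3='bba' goto ·  ←P0
  4='d' goto b→5
  5='db' goto a→6
  6='dba' goto ·  ←P2
  7='ba' goto ·  ←P3

Failure links (BFS by depth):
  n1('b'): parent n0 fail=0; on 'b' 0 → fail=0;  out ∅∪∅=∅
  n4('d'): parent n0 fail=0; on 'd' 0 → fail=0;  out ∅∪∅=∅
  n2('bb'): parent n1 fail=0; on 'b' 0 → fail=1;  out {1}∪∅={1}
  n5('db'): parent n4 fail=0; on 'b' 0 → fail=1;  out ∅∪∅=∅
  n7('ba'): parent n1 fail=0; on 'a' 0 → fail=0;  out {3}∪∅={3}
  n3('bba'): parent n2 fail=1; on 'a' 1 → fail=7;  out {0}∪{3}={0,3}
  n6('dba'): parent n5 fail=1; on 'a' 1 → fail=7;  out {2}∪{3}={2,3}

Run:
i=0 'c': node 0→0
i=1 'd': node 0→4
i=2 'a': node 4→0 (via fail)
i=3 'b': node 0→1
i=4 'a': node 1→7  ** P3@[3:4]
i=5 'd': node 7→4 (via fail)
i=6 'b': node 4→5
i=7 'a': node 5→6  ** P2@[5:7],P3@[6:7]
i=8 'd': node 6→4 (via fail)
i=9 'b': node 4→5
i=10 'a': node 5→6  ** P2@[8:10],P3@[9:10]
i=11 'c': node 6→0 (via fail)
i=12 'd': node 0→4
i=13 'b': node 4→5
i=14 'a': node 5→6  ** P2@[12:14],P3@[13:14]
i=15 'a': node 6→0 (via fail)
i=16 'b': node 0→1
i=17 'b': node 1→2  ** P1@[16:17]
i=18 'a': node 2→3  ** P0@[16:18],P3@[17:18]
i=19 'd': node 3→4 (via fail)
i=20 'd': node 4→4 (via fail)
i=21 'b': node 4→5
i=22 'b': node 5→2 (via fail)  ** P1@[21:22]
i=23 'a': node 2→3  ** P0@[21:23],P3@[22:23]
i=24 'a': node 3→0 (via fail)
i=25 'c': node 0→0
i=26 'd': node 0→4
i=27 'b': node 4→5
i=28 'b': node 5→2 (via fail)  ** P1@[27:28]
i=29 'b': node 2→2 (via fail)  ** P1@[28:29]
i=30 'b': node 2→2 (via fail)  ** P1@[29:30]
i=31 'b': node 2→2 (via fail)  ** P1@[30:31]
i=32 'b': node 2→2 (via fail)  ** P1@[31:32]
i=33 'a': node 2→3  ** P0@[31:33],P3@[32:33]
i=34 'c': node 3→0 (via fail)
i=35 'd': node 0→4
i=36 'b': node 4→5

All matches (sorted): [[4,3],[7,2],[7,3],[10,2],[10,3],[14,2],[14,3],[17,1],[18,0],[18,3],[22,1],[23,0],[23,3],[28,1],[29,1],[30,1],[31,1],[32,1],[33,0],[33,3]]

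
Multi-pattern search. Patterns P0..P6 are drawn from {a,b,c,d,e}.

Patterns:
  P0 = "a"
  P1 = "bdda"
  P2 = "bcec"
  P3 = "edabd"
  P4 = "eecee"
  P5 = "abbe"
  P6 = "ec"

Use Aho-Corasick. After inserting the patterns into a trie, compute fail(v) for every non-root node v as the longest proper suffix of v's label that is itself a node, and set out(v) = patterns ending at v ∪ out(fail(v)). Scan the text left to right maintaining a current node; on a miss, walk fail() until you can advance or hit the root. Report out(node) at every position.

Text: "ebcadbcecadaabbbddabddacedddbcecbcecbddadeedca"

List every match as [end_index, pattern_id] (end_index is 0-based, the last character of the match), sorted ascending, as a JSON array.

Build:
Trie (insert patterns):
  0='ε' goto a→1 b→2 e→9
  1='a' goto b→18  [P0 ends]
  2='b' goto c→6 d→3
  3='bd' goto d→4
  4='bdd' goto a→5
  5='bdda' goto ·  [P1 ends]
  6='bc' goto e→7
  7='bce' goto c→8
  8='bcec' goto ·  [P2 ends]
  9='e' goto c→21 d→10 e→14
  10='ed' goto a→11
  11='eda' goto b→12
  12='edab' goto d→13
  13='edabd' goto ·  [P3 ends]
  14='ee' goto c→15
  15='eec' goto e→16
  16='eece' goto e→17
  17='eecee' goto ·  [P4 ends]
  18='ab' goto b→19
  19='abb' goto e→20
  20='abbe' goto ·  [P5 ends]
  21='ec' goto ·  [P6 ends]

BFS fail/out derivation:
  n1('a'): parent n0 fail=0; on 'a' 0 → fail=0;  out {0}∪∅={0}
  n2('b'): parent n0 fail=0; on 'b' 0 → fail=0;  out ∅∪∅=∅
  n9('e'): parent n0 fail=0; on 'e' 0 → fail=0;  out ∅∪∅=∅
  n3('bd'): parent n2 fail=0; on 'd' 0 → fail=0;  out ∅∪∅=∅
  n6('bc'): parent n2 fail=0; on 'c' 0 → fail=0;  out ∅∪∅=∅
  n10('ed'): parent n9 fail=0; on 'd' 0 → fail=0;  out ∅∪∅=∅
  n14('ee'): parent n9 fail=0; on 'e' 0 → fail=9;  out ∅∪∅=∅
  n18('ab'): parent n1 fail=0; on 'b' 0 → fail=2;  out ∅∪∅=∅
  n21('ec'): parent n9 fail=0; on 'c' 0 → fail=0;  out {6}∪∅={6}
  n4('bdd'): parent n3 fail=0; on 'd' 0 → fail=0;  out ∅∪∅=∅
  n7('bce'): parent n6 fail=0; on 'e' 0 → fail=9;  out ∅∪∅=∅
  n11('eda'): parent n10 fail=0; on 'a' 0 → fail=1;  out ∅∪{0}={0}
  n15('eec'): parent n14 fail=9; on 'c' 9 → fail=21;  out ∅∪{6}={6}
  n19('abb'): parent n18 fail=2; on 'b' 2→0 → fail=2;  out ∅∪∅=∅
  n5('bdda'): parent n4 fail=0; on 'a' 0 → fail=1;  out {1}∪{0}={0,1}
  n8('bcec'): parent n7 fail=9; on 'c' 9 → fail=21;  out {2}∪{6}={2,6}
  n12('edab'): parent n11 fail=1; on 'b' 1 → fail=18;  out ∅∪∅=∅
  n16('eece'): parent n15 fail=21; on 'e' 21→0 → fail=9;  out ∅∪∅=∅
  n20('abbe'): parent n19 fail=2; on 'e' 2→0 → fail=9;  out {5}∪∅={5}
  n13('edabd'): parent n12 fail=18; on 'd' 18→2 → fail=3;  out {3}∪∅={3}
  n17('eecee'): parent n16 fail=9; on 'e' 9 → fail=14;  out {4}∪∅={4}

Scan:
pos 0 'e': at 9
pos 1 'b': at 2 (fail-walked)
pos 2 'c': at 6
pos 3 'a': at 1 (fail-walked)  ** P0@[3:3]
pos 4 'd': at 0 (fail-walked)
pos 5 'b': at 2
pos 6 'c': at 6
pos 7 'e': at 7
pos 8 'c': at 8  ** P2@[5:8],P6@[7:8]
pos 9 'a': at 1 (fail-walked)  ** P0@[9:9]
pos 10 'd': at 0 (fail-walked)
pos 11 'a': at 1  ** P0@[11:11]
pos 12 'a': at 1 (fail-walked)  ** P0@[12:12]
pos 13 'b': at 18
pos 14 'b': at 19
pos 15 'b': at 2 (fail-walked)
pos 16 'd': at 3
pos 17 'd': at 4
pos 18 'a': at 5  ** P0@[18:18],P1@[15:18]
pos 19 'b': at 18 (fail-walked)
pos 20 'd': at 3 (fail-walked)
pos 21 'd': at 4
pos 22 'a': at 5  ** P0@[22:22],P1@[19:22]
pos 23 'c': at 0 (fail-walked)
pos 24 'e': at 9
pos 25 'd': at 10
pos 26 'd': at 0 (fail-walked)
pos 27 'd': at 0
pos 28 'b': at 2
pos 29 'c': at 6
pos 30 'e': at 7
pos 31 'c': at 8  ** P2@[28:31],P6@[30:31]
pos 32 'b': at 2 (fail-walked)
pos 33 'c': at 6
pos 34 'e': at 7
pos 35 'c': at 8  ** P2@[32:35],P6@[34:35]
pos 36 'b': at 2 (fail-walked)
pos 37 'd': at 3
pos 38 'd': at 4
pos 39 'a': at 5  ** P0@[39:39],P1@[36:39]
pos 40 'd': at 0 (fail-walked)
pos 41 'e': at 9
pos 42 'e': at 14
pos 43 'd': at 10 (fail-walked)
pos 44 'c': at 0 (fail-walked)
pos 45 'a': at 1  ** P0@[45:45]

All matches (sorted): [[3,0],[8,2],[8,6],[9,0],[11,0],[12,0],[18,0],[18,1],[22,0],[22,1],[31,2],[31,6],[35,2],[35,6],[39,0],[39,1],[45,0]]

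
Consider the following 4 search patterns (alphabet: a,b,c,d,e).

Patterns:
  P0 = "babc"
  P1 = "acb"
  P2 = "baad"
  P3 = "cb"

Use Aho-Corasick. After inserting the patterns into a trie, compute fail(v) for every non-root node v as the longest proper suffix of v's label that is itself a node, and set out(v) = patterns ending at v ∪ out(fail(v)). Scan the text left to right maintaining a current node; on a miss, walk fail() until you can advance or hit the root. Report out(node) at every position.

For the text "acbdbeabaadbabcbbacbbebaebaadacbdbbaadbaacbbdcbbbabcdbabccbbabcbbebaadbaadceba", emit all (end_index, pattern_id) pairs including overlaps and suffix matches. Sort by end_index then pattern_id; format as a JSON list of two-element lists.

Build automaton:
Trie nodes:
  0='ε' goto a→5 b→1 c→10
  1='b' goto a→2
  2='ba' goto a→8 b→3
  3='bab' goto c→4
  4='babc' goto ·  [P0 ends]
  5='a' goto c→6
  6='ac' goto b→7
  7='acb' goto ·  [P1 ends]
  8='baa' goto d→9
  9='baad' goto ·  [P2 ends]
  10='c' goto b→11
  11='cb' goto ·  [P3 ends]

BFS fail/out derivation:
  fail(1) 'b': from fail(0)=0 chase 'b': 0 ⇒ 0;  out=∅∪out(0)=∅
  fail(5) 'a': from fail(0)=0 chase 'a': 0 ⇒ 0;  out=∅∪out(0)=∅
  fail(10) 'c': from fail(0)=0 chase 'c': 0 ⇒ 0;  out=∅∪out(0)=∅
  fail(2) 'ba': from fail(1)=0 chase 'a': 0 ⇒ 5;  out=∅∪out(5)=∅
  fail(6) 'ac': from fail(5)=0 chase 'c': 0 ⇒ 10;  out=∅∪out(10)=∅
  fail(11) 'cb': from fail(10)=0 chase 'b': 0 ⇒ 1;  out={3}∪out(1)={3}
  fail(3) 'bab': from fail(2)=5 chase 'b': 5→0 ⇒ 1;  out=∅∪out(1)=∅
  fail(7) 'acb': from fail(6)=10 chase 'b': 10 ⇒ 11;  out={1}∪out(11)={1,3}
  fail(8) 'baa': from fail(2)=5 chase 'a': 5→0 ⇒ 5;  out=∅∪out(5)=∅
  fail(4) 'babc': from fail(3)=1 chase 'c': 1→0 ⇒ 10;  out={0}∪out(10)={0}
  fail(9) 'baad': from fail(8)=5 chase 'd': 5→0 ⇒ 0;  out={2}∪out(0)={2}

Run:
pos 0 'a': at 5
pos 1 'c': at 6
pos 2 'b': at 7  → match P1@[0:2],P3@[1:2]
pos 3 'd': at 0 (fail-walked)
pos 4 'b': at 1
pos 5 'e': at 0 (fail-walked)
pos 6 'a': at 5
pos 7 'b': at 1 (fail-walked)
pos 8 'a': at 2
pos 9 'a': at 8
pos 10 'd': at 9  → match P2@[7:10]
pos 11 'b': at 1 (fail-walked)
pos 12 'a': at 2
pos 13 'b': at 3
pos 14 'c': at 4  → match P0@[11:14]
pos 15 'b': at 11 (fail-walked)  → match P3@[14:15]
pos 16 'b': at 1 (fail-walked)
pos 17 'a': at 2
pos 18 'c': at 6 (fail-walked)
pos 19 'b': at 7  → match P1@[17:19],P3@[18:19]
pos 20 'b': at 1 (fail-walked)
pos 21 'e': at 0 (fail-walked)
pos 22 'b': at 1
pos 23 'a': at 2
pos 24 'e': at 0 (fail-walked)
pos 25 'b': at 1
pos 26 'a': at 2
pos 27 'a': at 8
pos 28 'd': at 9  → match P2@[25:28]
pos 29 'a': at 5 (fail-walked)
pos 30 'c': at 6
pos 31 'b': at 7  → match P1@[29:31],P3@[30:31]
pos 32 'd': at 0 (fail-walked)
pos 33 'b': at 1
pos 34 'b': at 1 (fail-walked)
pos 35 'a': at 2
pos 36 'a': at 8
pos 37 'd': at 9  → match P2@[34:37]
pos 38 'b': at 1 (fail-walked)
pos 39 'a': at 2
pos 40 'a': at 8
pos 41 'c': at 6 (fail-walked)
pos 42 'b': at 7  → match P1@[40:42],P3@[41:42]
pos 43 'b': at 1 (fail-walked)
pos 44 'd': at 0 (fail-walked)
pos 45 'c': at 10
pos 46 'b': at 11  → match P3@[45:46]
pos 47 'b': at 1 (fail-walked)
pos 48 'b': at 1 (fail-walked)
pos 49 'a': at 2
pos 50 'b': at 3
pos 51 'c': at 4  → match P0@[48:51]
pos 52 'd': at 0 (fail-walked)
pos 53 'b': at 1
pos 54 'a': at 2
pos 55 'b': at 3
pos 56 'c': at 4  → match P0@[53:56]
pos 57 'c': at 10 (fail-walked)
pos 58 'b': at 11  → match P3@[57:58]
pos 59 'b': at 1 (fail-walked)
pos 60 'a': at 2
pos 61 'b': at 3
pos 62 'c': at 4  → match P0@[59:62]
pos 63 'b': at 11 (fail-walked)  → match P3@[62:63]
pos 64 'b': at 1 (fail-walked)
pos 65 'e': at 0 (fail-walked)
pos 66 'b': at 1
pos 67 'a': at 2
pos 68 'a': at 8
pos 69 'd': at 9  → match P2@[66:69]
pos 70 'b': at 1 (fail-walked)
pos 71 'a': at 2
pos 72 'a': at 8
pos 73 'd': at 9  → match P2@[70:73]
pos 74 'c': at 10 (fail-walked)
pos 75 'e': at 0 (fail-walked)
pos 76 'b': at 1
pos 77 'a': at 2

Matches: [[2,1],[2,3],[10,2],[14,0],[15,3],[19,1],[19,3],[28,2],[31,1],[31,3],[37,2],[42,1],[42,3],[46,3],[51,0],[56,0],[58,3],[62,0],[63,3],[69,2],[73,2]]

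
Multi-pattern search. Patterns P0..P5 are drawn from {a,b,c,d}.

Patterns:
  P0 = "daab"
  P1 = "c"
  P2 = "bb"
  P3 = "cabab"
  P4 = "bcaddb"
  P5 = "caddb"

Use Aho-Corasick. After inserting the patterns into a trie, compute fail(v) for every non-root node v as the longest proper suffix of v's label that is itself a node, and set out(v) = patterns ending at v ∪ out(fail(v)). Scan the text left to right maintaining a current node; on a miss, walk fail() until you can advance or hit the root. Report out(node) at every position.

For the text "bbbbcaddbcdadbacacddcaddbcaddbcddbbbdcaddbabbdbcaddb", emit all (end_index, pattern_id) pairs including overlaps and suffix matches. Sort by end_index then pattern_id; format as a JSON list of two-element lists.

Build automaton:
Trie (insert patterns):
  n0 'ε': b→6 c→5 d→1
  n1 'd': a→2
  n2 'da': a→3
  n3 'daa': b→4
  n4 'daab': ·  [P0 ends]
  n5 'c': a→8  [P1 ends]
  n6 'b': b→7 c→12
  n7 'bb': ·  [P2 ends]
  n8 'ca': b→9 d→17
  n9 'cab': a→10
  n10 'caba': b→11
  n11 'cabab': ·  [P3 ends]
  n12 'bc': a→13
  n13 'bca': d→14
  n14 'bcad': d→15
  n15 'bcadd': b→16
  n16 'bcaddb': ·  [P4 ends]
  n17 'cad': d→18
  n18 'cadd': b→19
  n19 'caddb': ·  [P5 ends]

BFS fail/out derivation:
  fail(1) 'd': from fail(0)=0 chase 'd': 0 ⇒ 0;  out=∅∪out(0)=∅
  fail(5) 'c': from fail(0)=0 chase 'c': 0 ⇒ 0;  out={1}∪out(0)={1}
  fail(6) 'b': from fail(0)=0 chase 'b': 0 ⇒ 0;  out=∅∪out(0)=∅
  fail(2) 'da': from fail(1)=0 chase 'a': 0 ⇒ 0;  out=∅∪out(0)=∅
  fail(7) 'bb': from fail(6)=0 chase 'b': 0 ⇒ 6;  out={2}∪out(6)={2}
  fail(8) 'ca': from fail(5)=0 chase 'a': 0 ⇒ 0;  out=∅∪out(0)=∅
  fail(12) 'bc': from fail(6)=0 chase 'c': 0 ⇒ 5;  out=∅∪out(5)={1}
  fail(3) 'daa': from fail(2)=0 chase 'a': 0 ⇒ 0;  out=∅∪out(0)=∅
  fail(9) 'cab': from fail(8)=0 chase 'b': 0 ⇒ 6;  out=∅∪out(6)=∅
  fail(13) 'bca': from fail(12)=5 chase 'a': 5 ⇒ 8;  out=∅∪out(8)=∅
  fail(17) 'cad': from fail(8)=0 chase 'd': 0 ⇒ 1;  out=∅∪out(1)=∅
  fail(4) 'daab': from fail(3)=0 chase 'b': 0 ⇒ 6;  out={0}∪out(6)={0}
  fail(10) 'caba': from fail(9)=6 chase 'a': 6→0 ⇒ 0;  out=∅∪out(0)=∅
  fail(14) 'bcad': from fail(13)=8 chase 'd': 8 ⇒ 17;  out=∅∪out(17)=∅
  fail(18) 'cadd': from fail(17)=1 chase 'd': 1→0 ⇒ 1;  out=∅∪out(1)=∅
  fail(11) 'cabab': from fail(10)=0 chase 'b': 0 ⇒ 6;  out={3}∪out(6)={3}
  fail(15) 'bcadd': from fail(14)=17 chase 'd': 17 ⇒ 18;  out=∅∪out(18)=∅
  fail(19) 'caddb': from fail(18)=1 chase 'b': 1→0 ⇒ 6;  out={5}∪out(6)={5}
  fail(16) 'bcaddb': from fail(15)=18 chase 'b': 18 ⇒ 19;  out={4}∪out(19)={4,5}

Scan:
[0] read 'b'  n0⇒n6
[1] read 'b'  n6⇒n7  → match P2@[0:1]
[2] read 'b'  n7⇒n7 (fail-walked)  → match P2@[1:2]
[3] read 'b'  n7⇒n7 (fail-walked)  → match P2@[2:3]
[4] read 'c'  n7⇒n12 (fail-walked)  → match P1@[4:4]
[5] read 'a'  n12⇒n13
[6] read 'd'  n13⇒n14
[7] read 'd'  n14⇒n15
[8] read 'b'  n15⇒n16  → match P4@[3:8],P5@[4:8]
[9] read 'c'  n16⇒n12 (fail-walked)  → match P1@[9:9]
[10] read 'd'  n12⇒n1 (fail-walked)
[11] read 'a'  n1⇒n2
[12] read 'd'  n2⇒n1 (fail-walked)
[13] read 'b'  n1⇒n6 (fail-walked)
[14] read 'a'  n6⇒n0 (fail-walked)
[15] read 'c'  n0⇒n5  → match P1@[15:15]
[16] read 'a'  n5⇒n8
[17] read 'c'  n8⇒n5 (fail-walked)  → match P1@[17:17]
[18] read 'd'  n5⇒n1 (fail-walked)
[19] read 'd'  n1⇒n1 (fail-walked)
[20] read 'c'  n1⇒n5 (fail-walked)  → match P1@[20:20]
[21] read 'a'  n5⇒n8
[22] read 'd'  n8⇒n17
[23] read 'd'  n17⇒n18
[24] read 'b'  n18⇒n19  → match P5@[20:24]
[25] read 'c'  n19⇒n12 (fail-walked)  → match P1@[25:25]
[26] read 'a'  n12⇒n13
[27] read 'd'  n13⇒n14
[28] read 'd'  n14⇒n15
[29] read 'b'  n15⇒n16  → match P4@[24:29],P5@[25:29]
[30] read 'c'  n16⇒n12 (fail-walked)  → match P1@[30:30]
[31] read 'd'  n12⇒n1 (fail-walked)
[32] read 'd'  n1⇒n1 (fail-walked)
[33] read 'b'  n1⇒n6 (fail-walked)
[34] read 'b'  n6⇒n7  → match P2@[33:34]
[35] read 'b'  n7⇒n7 (fail-walked)  → match P2@[34:35]
[36] read 'd'  n7⇒n1 (fail-walked)
[37] read 'c'  n1⇒n5 (fail-walked)  → match P1@[37:37]
[38] read 'a'  n5⇒n8
[39] read 'd'  n8⇒n17
[40] read 'd'  n17⇒n18
[41] read 'b'  n18⇒n19  → match P5@[37:41]
[42] read 'a'  n19⇒n0 (fail-walked)
[43] read 'b'  n0⇒n6
[44] read 'b'  n6⇒n7  → match P2@[43:44]
[45] read 'd'  n7⇒n1 (fail-walked)
[46] read 'b'  n1⇒n6 (fail-walked)
[47] read 'c'  n6⇒n12  → match P1@[47:47]
[48] read 'a'  n12⇒n13
[49] read 'd'  n13⇒n14
[50] read 'd'  n14⇒n15
[51] read 'b'  n15⇒n16  → match P4@[46:51],P5@[47:51]

Result: [[1,2],[2,2],[3,2],[4,1],[8,4],[8,5],[9,1],[15,1],[17,1],[20,1],[24,5],[25,1],[29,4],[29,5],[30,1],[34,2],[35,2],[37,1],[41,5],[44,2],[47,1],[51,4],[51,5]]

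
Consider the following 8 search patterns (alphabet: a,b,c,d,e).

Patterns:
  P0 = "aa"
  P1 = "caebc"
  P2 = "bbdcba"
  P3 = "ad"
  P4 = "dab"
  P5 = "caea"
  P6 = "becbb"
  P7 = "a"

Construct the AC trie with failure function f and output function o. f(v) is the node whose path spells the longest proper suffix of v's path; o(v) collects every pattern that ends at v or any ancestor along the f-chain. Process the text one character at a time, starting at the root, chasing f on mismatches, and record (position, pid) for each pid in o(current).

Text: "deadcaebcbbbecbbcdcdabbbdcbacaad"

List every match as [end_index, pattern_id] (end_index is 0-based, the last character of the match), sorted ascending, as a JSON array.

Build automaton:
Trie (insert patterns):
  0='ε' goto a→1 b→8 c→3 d→15
  1='a' goto a→2 d→14  [P7 ends]
  2='aa' goto ·  [P0 ends]
  3='c' goto a→4
  4='ca' goto e→5
  5='cae' goto a→18 b→6
  6='caeb' goto c→7
  7='caebc' goto ·  [P1 ends]
  8='b' goto b→9 e→19
  9='bb' goto d→10
  10='bbd' goto c→11
  11='bbdc' goto b→12
  12='bbdcb' goto a→13
  13='bbdcba' goto ·  [P2 ends]
  14='ad' goto ·  [P3 ends]
  15='d' goto a→16
  16='da' goto b→17
  17='dab' goto ·  [P4 ends]
  18='caea' goto ·  [P5 ends]
  19='be' goto c→20
  20='bec' goto b→21
  21='becb' goto b→22
  22='becbb' goto ·  [P6 ends]

Failure links (BFS by depth):
  fail(1) 'a': from fail(0)=0 chase 'a': 0 ⇒ 0;  out={7}∪out(0)={7}
  fail(3) 'c': from fail(0)=0 chase 'c': 0 ⇒ 0;  out=∅∪out(0)=∅
  fail(8) 'b': from fail(0)=0 chase 'b': 0 ⇒ 0;  out=∅∪out(0)=∅
  fail(15) 'd': from fail(0)=0 chase 'd': 0 ⇒ 0;  out=∅∪out(0)=∅
  fail(2) 'aa': from fail(1)=0 chase 'a': 0 ⇒ 1;  out={0}∪out(1)={0,7}
  fail(4) 'ca': from fail(3)=0 chase 'a': 0 ⇒ 1;  out=∅∪out(1)={7}
  fail(9) 'bb': from fail(8)=0 chase 'b': 0 ⇒ 8;  out=∅∪out(8)=∅
  fail(14) 'ad': from fail(1)=0 chase 'd': 0 ⇒ 15;  out={3}∪out(15)={3}
  fail(16) 'da': from fail(15)=0 chase 'a': 0 ⇒ 1;  out=∅∪out(1)={7}
  fail(19) 'be': from fail(8)=0 chase 'e': 0 ⇒ 0;  out=∅∪out(0)=∅
  fail(5) 'cae': from fail(4)=1 chase 'e': 1→0 ⇒ 0;  out=∅∪out(0)=∅
  fail(10) 'bbd': from fail(9)=8 chase 'd': 8→0 ⇒ 15;  out=∅∪out(15)=∅
  fail(17) 'dab': from fail(16)=1 chase 'b': 1→0 ⇒ 8;  out={4}∪out(8)={4}
  fail(20) 'bec': from fail(19)=0 chase 'c': 0 ⇒ 3;  out=∅∪out(3)=∅
  fail(6) 'caeb': from fail(5)=0 chase 'b': 0 ⇒ 8;  out=∅∪out(8)=∅
  fail(11) 'bbdc': from fail(10)=15 chase 'c': 15→0 ⇒ 3;  out=∅∪out(3)=∅
  fail(18) 'caea': from fail(5)=0 chase 'a': 0 ⇒ 1;  out={5}∪out(1)={5,7}
  fail(21) 'becb': from fail(20)=3 chase 'b': 3→0 ⇒ 8;  out=∅∪out(8)=∅
  fail(7) 'caebc': from fail(6)=8 chase 'c': 8→0 ⇒ 3;  out={1}∪out(3)={1}
  fail(12) 'bbdcb': from fail(11)=3 chase 'b': 3→0 ⇒ 8;  out=∅∪out(8)=∅
  fail(22) 'becbb': from fail(21)=8 chase 'b': 8 ⇒ 9;  out={6}∪out(9)={6}
  fail(13) 'bbdcba': from fail(12)=8 chase 'a': 8→0 ⇒ 1;  out={2}∪out(1)={2,7}

Scan:
[0] read 'd'  n0⇒n15
[1] read 'e'  n15⇒n0 (via fail)
[2] read 'a'  n0⇒n1  ** P7@[2:2]
[3] read 'd'  n1⇒n14  ** P3@[2:3]
[4] read 'c'  n14⇒n3 (via fail)
[5] read 'a'  n3⇒n4  ** P7@[5:5]
[6] read 'e'  n4⇒n5
[7] read 'b'  n5⇒n6
[8] read 'c'  n6⇒n7  ** P1@[4:8]
[9] read 'b'  n7⇒n8 (via fail)
[10] read 'b'  n8⇒n9
[11] read 'b'  n9⇒n9 (via fail)
[12] read 'e'  n9⇒n19 (via fail)
[13] read 'c'  n19⇒n20
[14] read 'b'  n20⇒n21
[15] read 'b'  n21⇒n22  ** P6@[11:15]
[16] read 'c'  n22⇒n3 (via fail)
[17] read 'd'  n3⇒n15 (via fail)
[18] read 'c'  n15⇒n3 (via fail)
[19] read 'd'  n3⇒n15 (via fail)
[20] read 'a'  n15⇒n16  ** P7@[20:20]
[21] read 'b'  n16⇒n17  ** P4@[19:21]
[22] read 'b'  n17⇒n9 (via fail)
[23] read 'b'  n9⇒n9 (via fail)
[24] read 'd'  n9⇒n10
[25] read 'c'  n10⇒n11
[26] read 'b'  n11⇒n12
[27] read 'a'  n12⇒n13  ** P2@[22:27],P7@[27:27]
[28] read 'c'  n13⇒n3 (via fail)
[29] read 'a'  n3⇒n4  ** P7@[29:29]
[30] read 'a'  n4⇒n2 (via fail)  ** P0@[29:30],P7@[30:30]
[31] read 'd'  n2⇒n14 (via fail)  ** P3@[30:31]

Result: [[2,7],[3,3],[5,7],[8,1],[15,6],[20,7],[21,4],[27,2],[27,7],[29,7],[30,0],[30,7],[31,3]]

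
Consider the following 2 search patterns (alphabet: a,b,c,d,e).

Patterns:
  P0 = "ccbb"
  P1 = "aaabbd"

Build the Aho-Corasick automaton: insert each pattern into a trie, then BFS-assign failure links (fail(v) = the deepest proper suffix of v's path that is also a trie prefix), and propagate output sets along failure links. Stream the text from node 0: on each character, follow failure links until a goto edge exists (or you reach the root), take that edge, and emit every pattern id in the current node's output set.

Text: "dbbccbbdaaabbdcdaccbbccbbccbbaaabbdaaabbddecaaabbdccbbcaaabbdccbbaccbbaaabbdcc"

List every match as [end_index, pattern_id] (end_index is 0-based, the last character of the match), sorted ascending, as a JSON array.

Build:
Trie nodes:
  0='ε' goto a→5 c→1
  1='c' goto c→2
  2='cc' goto b→3
  3='ccb' goto b→4
  4='ccbb' goto ·  ←P0
  5='a' goto a→6
  6='aa' goto a→7
  7='aaa' goto b→8
  8='aaab' goto b→9
  9='aaabb' goto d→10
  10='aaabbd' goto ·  ←P1

BFS fail/out derivation:
  fail(1) 'c': from fail(0)=0 chase 'c': 0 ⇒ 0;  out=∅∪out(0)=∅
  fail(5) 'a': from fail(0)=0 chase 'a': 0 ⇒ 0;  out=∅∪out(0)=∅
  fail(2) 'cc': from fail(1)=0 chase 'c': 0 ⇒ 1;  out=∅∪out(1)=∅
  fail(6) 'aa': from fail(5)=0 chase 'a': 0 ⇒ 5;  out=∅∪out(5)=∅
  fail(3) 'ccb': from fail(2)=1 chase 'b': 1→0 ⇒ 0;  out=∅∪out(0)=∅
  fail(7) 'aaa': from fail(6)=5 chase 'a': 5 ⇒ 6;  out=∅∪out(6)=∅
  fail(4) 'ccbb': from fail(3)=0 chase 'b': 0 ⇒ 0;  out={0}∪out(0)={0}
  fail(8) 'aaab': from fail(7)=6 chase 'b': 6→5→0 ⇒ 0;  out=∅∪out(0)=∅
  fail(9) 'aaabb': from fail(8)=0 chase 'b': 0 ⇒ 0;  out=∅∪out(0)=∅
  fail(10) 'aaabbd': from fail(9)=0 chase 'd': 0 ⇒ 0;  out={1}∪out(0)={1}

Run:
[0] read 'd'  n0⇒n0
[1] read 'b'  n0⇒n0
[2] read 'b'  n0⇒n0
[3] read 'c'  n0⇒n1
[4] read 'c'  n1⇒n2
[5] read 'b'  n2⇒n3
[6] read 'b'  n3⇒n4  ** P0@[3:6]
[7] read 'd'  n4⇒n0 ·f
[8] read 'a'  n0⇒n5
[9] read 'a'  n5⇒n6
[10] read 'a'  n6⇒n7
[11] read 'b'  n7⇒n8
[12] read 'b'  n8⇒n9
[13] read 'd'  n9⇒n10  ** P1@[8:13]
[14] read 'c'  n10⇒n1 ·f
[15] read 'd'  n1⇒n0 ·f
[16] read 'a'  n0⇒n5
[17] read 'c'  n5⇒n1 ·f
[18] read 'c'  n1⇒n2
[19] read 'b'  n2⇒n3
[20] read 'b'  n3⇒n4  ** P0@[17:20]
[21] read 'c'  n4⇒n1 ·f
[22] read 'c'  n1⇒n2
[23] read 'b'  n2⇒n3
[24] read 'b'  n3⇒n4  ** P0@[21:24]
[25] read 'c'  n4⇒n1 ·f
[26] read 'c'  n1⇒n2
[27] read 'b'  n2⇒n3
[28] read 'b'  n3⇒n4  ** P0@[25:28]
[29] read 'a'  n4⇒n5 ·f
[30] read 'a'  n5⇒n6
[31] read 'a'  n6⇒n7
[32] read 'b'  n7⇒n8
[33] read 'b'  n8⇒n9
[34] read 'd'  n9⇒n10  ** P1@[29:34]
[35] read 'a'  n10⇒n5 ·f
[36] read 'a'  n5⇒n6
[37] read 'a'  n6⇒n7
[38] read 'b'  n7⇒n8
[39] read 'b'  n8⇒n9
[40] read 'd'  n9⇒n10  ** P1@[35:40]
[41] read 'd'  n10⇒n0 ·f
[42] read 'e'  n0⇒n0
[43] read 'c'  n0⇒n1
[44] read 'a'  n1⇒n5 ·f
[45] read 'a'  n5⇒n6
[46] read 'a'  n6⇒n7
[47] read 'b'  n7⇒n8
[48] read 'b'  n8⇒n9
[49] read 'd'  n9⇒n10  ** P1@[44:49]
[50] read 'c'  n10⇒n1 ·f
[51] read 'c'  n1⇒n2
[52] read 'b'  n2⇒n3
[53] read 'b'  n3⇒n4  ** P0@[50:53]
[54] read 'c'  n4⇒n1 ·f
[55] read 'a'  n1⇒n5 ·f
[56] read 'a'  n5⇒n6
[57] read 'a'  n6⇒n7
[58] read 'b'  n7⇒n8
[59] read 'b'  n8⇒n9
[60] read 'd'  n9⇒n10  ** P1@[55:60]
[61] read 'c'  n10⇒n1 ·f
[62] read 'c'  n1⇒n2
[63] read 'b'  n2⇒n3
[64] read 'b'  n3⇒n4  ** P0@[61:64]
[65] read 'a'  n4⇒n5 ·f
[66] read 'c'  n5⇒n1 ·f
[67] read 'c'  n1⇒n2
[68] read 'b'  n2⇒n3
[69] read 'b'  n3⇒n4  ** P0@[66:69]
[70] read 'a'  n4⇒n5 ·f
[71] read 'a'  n5⇒n6
[72] read 'a'  n6⇒n7
[73] read 'b'  n7⇒n8
[74] read 'b'  n8⇒n9
[75] read 'd'  n9⇒n10  ** P1@[70:75]
[76] read 'c'  n10⇒n1 ·f
[77] read 'c'  n1⇒n2

Result: [[6,0],[13,1],[20,0],[24,0],[28,0],[34,1],[40,1],[49,1],[53,0],[60,1],[64,0],[69,0],[75,1]]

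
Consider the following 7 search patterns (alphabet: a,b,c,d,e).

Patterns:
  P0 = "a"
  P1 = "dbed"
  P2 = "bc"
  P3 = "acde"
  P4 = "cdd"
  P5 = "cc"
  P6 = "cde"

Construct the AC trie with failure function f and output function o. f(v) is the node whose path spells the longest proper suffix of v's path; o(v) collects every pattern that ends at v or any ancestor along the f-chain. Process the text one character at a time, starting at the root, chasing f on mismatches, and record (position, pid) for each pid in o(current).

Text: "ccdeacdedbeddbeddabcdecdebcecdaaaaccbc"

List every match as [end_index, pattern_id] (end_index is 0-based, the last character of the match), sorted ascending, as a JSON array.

Build automaton:
Trie (insert patterns):
  0='ε' goto a→1 b→6 c→11 d→2
  1='a' goto c→8  ←P0
  2='d' goto b→3
  3='db' goto e→4
  4='dbe' goto d→5
  5='dbed' goto ·  ←P1
  6='b' goto c→7
  7='bc' goto ·  ←P2
  8='ac' goto d→9
  9='acd' goto e→10
  10='acde' goto ·  ←P3
  11='c' goto c→14 d→12
  12='cd' goto d→13 e→15
  13='cdd' goto ·  ←P4
  14='cc' goto ·  ←P5
  15='cde' goto ·  ←P6

Failure links (BFS by depth):
  fail(1) 'a': from fail(0)=0 chase 'a': 0 ⇒ 0;  out={0}∪out(0)={0}
  fail(2) 'd': from fail(0)=0 chase 'd': 0 ⇒ 0;  out=∅∪out(0)=∅
  fail(6) 'b': from fail(0)=0 chase 'b': 0 ⇒ 0;  out=∅∪out(0)=∅
  fail(11) 'c': from fail(0)=0 chase 'c': 0 ⇒ 0;  out=∅∪out(0)=∅
  fail(3) 'db': from fail(2)=0 chase 'b': 0 ⇒ 6;  out=∅∪out(6)=∅
  fail(7) 'bc': from fail(6)=0 chase 'c': 0 ⇒ 11;  out={2}∪out(11)={2}
  fail(8) 'ac': from fail(1)=0 chase 'c': 0 ⇒ 11;  out=∅∪out(11)=∅
  fail(12) 'cd': from fail(11)=0 chase 'd': 0 ⇒ 2;  out=∅∪out(2)=∅
  fail(14) 'cc': from fail(11)=0 chase 'c': 0 ⇒ 11;  out={5}∪out(11)={5}
  fail(4) 'dbe': from fail(3)=6 chase 'e': 6→0 ⇒ 0;  out=∅∪out(0)=∅
  fail(9) 'acd': from fail(8)=11 chase 'd': 11 ⇒ 12;  out=∅∪out(12)=∅
  fail(13) 'cdd': from fail(12)=2 chase 'd': 2→0 ⇒ 2;  out={4}∪out(2)={4}
  fail(15) 'cde': from fail(12)=2 chase 'e': 2→0 ⇒ 0;  out={6}∪out(0)={6}
  fail(5) 'dbed': from fail(4)=0 chase 'd': 0 ⇒ 2;  out={1}∪out(2)={1}
  fail(10) 'acde': from fail(9)=12 chase 'e': 12 ⇒ 15;  out={3}∪out(15)={3,6}

Text stream:
[0] read 'c'  n0⇒n11
[1] read 'c'  n11⇒n14  emit P5@[0:1]
[2] read 'd'  n14⇒n12 (fail-walked)
[3] read 'e'  n12⇒n15  emit P6@[1:3]
[4] read 'a'  n15⇒n1 (fail-walked)  emit P0@[4:4]
[5] read 'c'  n1⇒n8
[6] read 'd'  n8⇒n9
[7] read 'e'  n9⇒n10  emit P3@[4:7],P6@[5:7]
[8] read 'd'  n10⇒n2 (fail-walked)
[9] read 'b'  n2⇒n3
[10] read 'e'  n3⇒n4
[11] read 'd'  n4⇒n5  emit P1@[8:11]
[12] read 'd'  n5⇒n2 (fail-walked)
[13] read 'b'  n2⇒n3
[14] read 'e'  n3⇒n4
[15] read 'd'  n4⇒n5  emit P1@[12:15]
[16] read 'd'  n5⇒n2 (fail-walked)
[17] read 'a'  n2⇒n1 (fail-walked)  emit P0@[17:17]
[18] read 'b'  n1⇒n6 (fail-walked)
[19] read 'c'  n6⇒n7  emit P2@[18:19]
[20] read 'd'  n7⇒n12 (fail-walked)
[21] read 'e'  n12⇒n15  emit P6@[19:21]
[22] read 'c'  n15⇒n11 (fail-walked)
[23] read 'd'  n11⇒n12
[24] read 'e'  n12⇒n15  emit P6@[22:24]
[25] read 'b'  n15⇒n6 (fail-walked)
[26] read 'c'  n6⇒n7  emit P2@[25:26]
[27] read 'e'  n7⇒n0 (fail-walked)
[28] read 'c'  n0⇒n11
[29] read 'd'  n11⇒n12
[30] read 'a'  n12⇒n1 (fail-walked)  emit P0@[30:30]
[31] read 'a'  n1⇒n1 (fail-walked)  emit P0@[31:31]
[32] read 'a'  n1⇒n1 (fail-walked)  emit P0@[32:32]
[33] read 'a'  n1⇒n1 (fail-walked)  emit P0@[33:33]
[34] read 'c'  n1⇒n8
[35] read 'c'  n8⇒n14 (fail-walked)  emit P5@[34:35]
[36] read 'b'  n14⇒n6 (fail-walked)
[37] read 'c'  n6⇒n7  emit P2@[36:37]

Matches: [[1,5],[3,6],[4,0],[7,3],[7,6],[11,1],[15,1],[17,0],[19,2],[21,6],[24,6],[26,2],[30,0],[31,0],[32,0],[33,0],[35,5],[37,2]]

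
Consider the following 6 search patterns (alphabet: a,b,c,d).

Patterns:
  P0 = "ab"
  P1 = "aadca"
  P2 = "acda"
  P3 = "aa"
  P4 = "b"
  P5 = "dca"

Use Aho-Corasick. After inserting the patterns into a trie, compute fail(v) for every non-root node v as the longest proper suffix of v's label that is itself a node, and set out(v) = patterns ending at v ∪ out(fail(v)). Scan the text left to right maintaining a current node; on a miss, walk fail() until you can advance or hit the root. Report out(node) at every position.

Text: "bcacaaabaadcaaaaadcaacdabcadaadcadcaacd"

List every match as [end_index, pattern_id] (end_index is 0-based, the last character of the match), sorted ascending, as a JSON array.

Construct AC machine:
Trie nodes:
  n0 'ε': a→1 b→10 d→11
  n1 'a': a→3 b→2 c→7
  n2 'ab': ·  [P0 ends]
  n3 'aa': d→4  [P3 ends]
  n4 'aad': c→5
  n5 'aadc': a→6
  n6 'aadca': ·  [P1 ends]
  n7 'ac': d→8
  n8 'acd': a→9
  n9 'acda': ·  [P2 ends]
  n10 'b': ·  [P4 ends]
  n11 'd': c→12
  n12 'dc': a→13
  n13 'dca': ·  [P5 ends]

Failure links (BFS by depth):
  fail(1) 'a': from fail(0)=0 chase 'a': 0 ⇒ 0;  out=∅∪out(0)=∅
  fail(10) 'b': from fail(0)=0 chase 'b': 0 ⇒ 0;  out={4}∪out(0)={4}
  fail(11) 'd': from fail(0)=0 chase 'd': 0 ⇒ 0;  out=∅∪out(0)=∅
  fail(2) 'ab': from fail(1)=0 chase 'b': 0 ⇒ 10;  out={0}∪out(10)={0,4}
  fail(3) 'aa': from fail(1)=0 chase 'a': 0 ⇒ 1;  out={3}∪out(1)={3}
  fail(7) 'ac': from fail(1)=0 chase 'c': 0 ⇒ 0;  out=∅∪out(0)=∅
  fail(12) 'dc': from fail(11)=0 chase 'c': 0 ⇒ 0;  out=∅∪out(0)=∅
  fail(4) 'aad': from fail(3)=1 chase 'd': 1→0 ⇒ 11;  out=∅∪out(11)=∅
  fail(8) 'acd': from fail(7)=0 chase 'd': 0 ⇒ 11;  out=∅∪out(11)=∅
  fail(13) 'dca': from fail(12)=0 chase 'a': 0 ⇒ 1;  out={5}∪out(1)={5}
  fail(5) 'aadc': from fail(4)=11 chase 'c': 11 ⇒ 12;  out=∅∪out(12)=∅
  fail(9) 'acda': from fail(8)=11 chase 'a': 11→0 ⇒ 1;  out={2}∪out(1)={2}
  fail(6) 'aadca': from fail(5)=12 chase 'a': 12 ⇒ 13;  out={1}∪out(13)={1,5}

Scan:
pos 0 'b': at 10  emit P4@[0:0]
pos 1 'c': at 0 (via fail)
pos 2 'a': at 1
pos 3 'c': at 7
pos 4 'a': at 1 (via fail)
pos 5 'a': at 3  emit P3@[4:5]
pos 6 'a': at 3 (via fail)  emit P3@[5:6]
pos 7 'b': at 2 (via fail)  emit P0@[6:7],P4@[7:7]
pos 8 'a': at 1 (via fail)
pos 9 'a': at 3  emit P3@[8:9]
pos 10 'd': at 4
pos 11 'c': at 5
pos 12 'a': at 6  emit P1@[8:12],P5@[10:12]
pos 13 'a': at 3 (via fail)  emit P3@[12:13]
pos 14 'a': at 3 (via fail)  emit P3@[13:14]
pos 15 'a': at 3 (via fail)  emit P3@[14:15]
pos 16 'a': at 3 (via fail)  emit P3@[15:16]
pos 17 'd': at 4
pos 18 'c': at 5
pos 19 'a': at 6  emit P1@[15:19],P5@[17:19]
pos 20 'a': at 3 (via fail)  emit P3@[19:20]
pos 21 'c': at 7 (via fail)
pos 22 'd': at 8
pos 23 'a': at 9  emit P2@[20:23]
pos 24 'b': at 2 (via fail)  emit P0@[23:24],P4@[24:24]
pos 25 'c': at 0 (via fail)
pos 26 'a': at 1
pos 27 'd': at 11 (via fail)
pos 28 'a': at 1 (via fail)
pos 29 'a': at 3  emit P3@[28:29]
pos 30 'd': at 4
pos 31 'c': at 5
pos 32 'a': at 6  emit P1@[28:32],P5@[30:32]
pos 33 'd': at 11 (via fail)
pos 34 'c': at 12
pos 35 'a': at 13  emit P5@[33:35]
pos 36 'a': at 3 (via fail)  emit P3@[35:36]
pos 37 'c': at 7 (via fail)
pos 38 'd': at 8

Matches: [[0,4],[5,3],[6,3],[7,0],[7,4],[9,3],[12,1],[12,5],[13,3],[14,3],[15,3],[16,3],[19,1],[19,5],[20,3],[23,2],[24,0],[24,4],[29,3],[32,1],[32,5],[35,5],[36,3]]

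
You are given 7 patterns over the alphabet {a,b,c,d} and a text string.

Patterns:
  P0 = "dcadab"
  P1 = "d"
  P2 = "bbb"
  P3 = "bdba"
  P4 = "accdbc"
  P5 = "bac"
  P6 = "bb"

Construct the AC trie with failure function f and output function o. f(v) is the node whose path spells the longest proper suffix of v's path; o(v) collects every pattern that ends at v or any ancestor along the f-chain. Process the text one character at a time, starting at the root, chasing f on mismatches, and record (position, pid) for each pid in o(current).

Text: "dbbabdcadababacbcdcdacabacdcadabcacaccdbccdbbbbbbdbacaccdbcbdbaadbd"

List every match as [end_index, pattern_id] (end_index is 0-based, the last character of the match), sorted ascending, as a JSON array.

Construct AC machine:
Trie (insert patterns):
  n0 'ε': a→13 b→7 d→1
  n1 'd': c→2  [P1 ends]
  n2 'dc': a→3
  n3 'dca': d→4
  n4 'dcad': a→5
  n5 'dcada': b→6
  n6 'dcadab': ·  [P0 ends]
  n7 'b': a→19 b→8 d→10
  n8 'bb': b→9  [P6 ends]
  n9 'bbb': ·  [P2 ends]
  n10 'bd': b→11
  n11 'bdb': a→12
  n12 'bdba': ·  [P3 ends]
  n13 'a': c→14
  n14 'ac': c→15
  n15 'acc': d→16
  n16 'accd': b→17
  n17 'accdb': c→18
  n18 'accdbc': ·  [P4 ends]
  n19 'ba': c→20
  n20 'bac': ·  [P5 ends]

Failure links (BFS by depth):
  fail(1) 'd': from fail(0)=0 chase 'd': 0 ⇒ 0;  out={1}∪out(0)={1}
  fail(7) 'b': from fail(0)=0 chase 'b': 0 ⇒ 0;  out=∅∪out(0)=∅
  fail(13) 'a': from fail(0)=0 chase 'a': 0 ⇒ 0;  out=∅∪out(0)=∅
  fail(2) 'dc': from fail(1)=0 chase 'c': 0 ⇒ 0;  out=∅∪out(0)=∅
  fail(8) 'bb': from fail(7)=0 chase 'b': 0 ⇒ 7;  out={6}∪out(7)={6}
  fail(10) 'bd': from fail(7)=0 chase 'd': 0 ⇒ 1;  out=∅∪out(1)={1}
  fail(14) 'ac': from fail(13)=0 chase 'c': 0 ⇒ 0;  out=∅∪out(0)=∅
  fail(19) 'ba': from fail(7)=0 chase 'a': 0 ⇒ 13;  out=∅∪out(13)=∅
  fail(3) 'dca': from fail(2)=0 chase 'a': 0 ⇒ 13;  out=∅∪out(13)=∅
  fail(9) 'bbb': from fail(8)=7 chase 'b': 7 ⇒ 8;  out={2}∪out(8)={2,6}
  fail(11) 'bdb': from fail(10)=1 chase 'b': 1→0 ⇒ 7;  out=∅∪out(7)=∅
  fail(15) 'acc': from fail(14)=0 chase 'c': 0 ⇒ 0;  out=∅∪out(0)=∅
  fail(20) 'bac': from fail(19)=13 chase 'c': 13 ⇒ 14;  out={5}∪out(14)={5}
  fail(4) 'dcad': from fail(3)=13 chase 'd': 13→0 ⇒ 1;  out=∅∪out(1)={1}
  fail(12) 'bdba': from fail(11)=7 chase 'a': 7 ⇒ 19;  out={3}∪out(19)={3}
  fail(16) 'accd': from fail(15)=0 chase 'd': 0 ⇒ 1;  out=∅∪out(1)={1}
  fail(5) 'dcada': from fail(4)=1 chase 'a': 1→0 ⇒ 13;  out=∅∪out(13)=∅
  fail(17) 'accdb': from fail(16)=1 chase 'b': 1→0 ⇒ 7;  out=∅∪out(7)=∅
  fail(6) 'dcadab': from fail(5)=13 chase 'b': 13→0 ⇒ 7;  out={0}∪out(7)={0}
  fail(18) 'accdbc': from fail(17)=7 chase 'c': 7→0 ⇒ 0;  out={4}∪out(0)={4}

Scan:
pos 0 'd': at 1  emit P1@[0:0]
pos 1 'b': at 7 (fail-walked)
pos 2 'b': at 8  emit P6@[1:2]
pos 3 'a': at 19 (fail-walked)
pos 4 'b': at 7 (fail-walked)
pos 5 'd': at 10  emit P1@[5:5]
pos 6 'c': at 2 (fail-walked)
pos 7 'a': at 3
pos 8 'd': at 4  emit P1@[8:8]
pos 9 'a': at 5
pos 10 'b': at 6  emit P0@[5:10]
pos 11 'a': at 19 (fail-walked)
pos 12 'b': at 7 (fail-walked)
pos 13 'a': at 19
pos 14 'c': at 20  emit P5@[12:14]
pos 15 'b': at 7 (fail-walked)
pos 16 'c': at 0 (fail-walked)
pos 17 'd': at 1  emit P1@[17:17]
pos 18 'c': at 2
pos 19 'd': at 1 (fail-walked)  emit P1@[19:19]
pos 20 'a': at 13 (fail-walked)
pos 21 'c': at 14
pos 22 'a': at 13 (fail-walked)
pos 23 'b': at 7 (fail-walked)
pos 24 'a': at 19
pos 25 'c': at 20  emit P5@[23:25]
pos 26 'd': at 1 (fail-walked)  emit P1@[26:26]
pos 27 'c': at 2
pos 28 'a': at 3
pos 29 'd': at 4  emit P1@[29:29]
pos 30 'a': at 5
pos 31 'b': at 6  emit P0@[26:31]
pos 32 'c': at 0 (fail-walked)
pos 33 'a': at 13
pos 34 'c': at 14
pos 35 'a': at 13 (fail-walked)
pos 36 'c': at 14
pos 37 'c': at 15
pos 38 'd': at 16  emit P1@[38:38]
pos 39 'b': at 17
pos 40 'c': at 18  emit P4@[35:40]
pos 41 'c': at 0 (fail-walked)
pos 42 'd': at 1  emit P1@[42:42]
pos 43 'b': at 7 (fail-walked)
pos 44 'b': at 8  emit P6@[43:44]
pos 45 'b': at 9  emit P2@[43:45],P6@[44:45]
pos 46 'b': at 9 (fail-walked)  emit P2@[44:46],P6@[45:46]
pos 47 'b': at 9 (fail-walked)  emit P2@[45:47],P6@[46:47]
pos 48 'b': at 9 (fail-walked)  emit P2@[46:48],P6@[47:48]
pos 49 'd': at 10 (fail-walked)  emit P1@[49:49]
pos 50 'b': at 11
pos 51 'a': at 12  emit P3@[48:51]
pos 52 'c': at 20 (fail-walked)  emit P5@[50:52]
pos 53 'a': at 13 (fail-walked)
pos 54 'c': at 14
pos 55 'c': at 15
pos 56 'd': at 16  emit P1@[56:56]
pos 57 'b': at 17
pos 58 'c': at 18  emit P4@[53:58]
pos 59 'b': at 7 (fail-walked)
pos 60 'd': at 10  emit P1@[60:60]
pos 61 'b': at 11
pos 62 'a': at 12  emit P3@[59:62]
pos 63 'a': at 13 (fail-walked)
pos 64 'd': at 1 (fail-walked)  emit P1@[64:64]
pos 65 'b': at 7 (fail-walked)
pos 66 'd': at 10  emit P1@[66:66]

Result: [[0,1],[2,6],[5,1],[8,1],[10,0],[14,5],[17,1],[19,1],[25,5],[26,1],[29,1],[31,0],[38,1],[40,4],[42,1],[44,6],[45,2],[45,6],[46,2],[46,6],[47,2],[47,6],[48,2],[48,6],[49,1],[51,3],[52,5],[56,1],[58,4],[60,1],[62,3],[64,1],[66,1]]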